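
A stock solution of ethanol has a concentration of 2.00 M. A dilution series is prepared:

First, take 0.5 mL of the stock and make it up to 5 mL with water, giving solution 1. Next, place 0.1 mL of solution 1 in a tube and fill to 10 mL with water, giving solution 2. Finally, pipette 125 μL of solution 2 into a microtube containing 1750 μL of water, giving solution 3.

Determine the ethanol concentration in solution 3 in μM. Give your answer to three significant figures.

Step 1: 0.5 mL brought to 5 mL → factor 5/0.5 = 10
Step 2: 0.1 mL brought to 10 mL → factor 10/0.1 = 100
Step 3: 125 μL + 1750 μL = 1875 μL total → factor 1875/125 = 15
Overall dilution factor = 10 × 100 × 15 = 15000
Final = 2.00 M / 15000 = 0.0001333 M = 133 μM

133 μM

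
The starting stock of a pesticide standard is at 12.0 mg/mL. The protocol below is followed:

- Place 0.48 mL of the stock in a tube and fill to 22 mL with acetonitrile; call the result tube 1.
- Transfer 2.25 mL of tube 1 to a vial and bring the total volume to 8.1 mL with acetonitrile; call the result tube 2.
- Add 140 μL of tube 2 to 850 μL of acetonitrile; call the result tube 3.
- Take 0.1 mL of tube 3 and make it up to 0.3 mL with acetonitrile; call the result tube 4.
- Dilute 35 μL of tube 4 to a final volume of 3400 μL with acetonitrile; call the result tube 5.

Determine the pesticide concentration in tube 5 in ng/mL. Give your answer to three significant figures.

Step 1: 0.48 mL brought to 22 mL → factor 22/0.48 = 45.833
Step 2: 2.25 mL brought to 8.1 mL → factor 8.1/2.25 = 3.6
Step 3: 140 μL + 850 μL = 990 μL total → factor 990/140 = 7.0714
Step 4: 0.1 mL brought to 0.3 mL → factor 0.3/0.1 = 3
Step 5: 35 μL brought to 3400 μL → factor 3400/35 = 97.143
Overall dilution factor = 45.833 × 3.6 × 7.0714 × 3 × 97.143 = 3.4003 × 10^5
Final = 12.0 mg/mL / 3.4003 × 10^5 = 3.529 × 10^-5 mg/mL = 35.3 ng/mL

35.3 ng/mL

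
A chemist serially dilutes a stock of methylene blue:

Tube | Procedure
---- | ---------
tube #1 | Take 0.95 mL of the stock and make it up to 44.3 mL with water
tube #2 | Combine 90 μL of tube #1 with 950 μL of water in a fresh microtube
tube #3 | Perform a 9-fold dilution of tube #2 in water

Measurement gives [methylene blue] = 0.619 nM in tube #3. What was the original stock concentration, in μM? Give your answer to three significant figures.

Step 1: 0.95 mL brought to 44.3 mL → factor 44.3/0.95 = 46.632
Step 2: 90 μL + 950 μL = 1040 μL total → factor 1040/90 = 11.556
Step 3: 9-fold → factor 9
Overall dilution factor = 46.632 × 11.556 × 9 = 4849.7
Stock = 0.619 nM × 4849.7 = 3002 nM = 3.00 μM

3.00 μM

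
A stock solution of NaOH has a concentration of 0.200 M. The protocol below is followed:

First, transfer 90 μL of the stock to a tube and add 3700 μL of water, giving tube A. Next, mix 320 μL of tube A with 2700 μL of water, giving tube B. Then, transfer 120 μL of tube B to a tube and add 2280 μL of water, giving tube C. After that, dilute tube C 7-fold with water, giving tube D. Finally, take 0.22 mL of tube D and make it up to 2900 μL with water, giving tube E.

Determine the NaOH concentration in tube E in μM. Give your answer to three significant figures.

Step 1: 90 μL + 3700 μL = 3790 μL total → factor 3790/90 = 42.111
Step 2: 320 μL + 2700 μL = 3020 μL total → factor 3020/320 = 9.4375
Step 3: 120 μL + 2280 μL = 2400 μL total → factor 2400/120 = 20
Step 4: 7-fold → factor 7
Step 5: 0.22 mL brought to 2900 μL → factor 2.9/0.22 = 13.182
Overall dilution factor = 42.111 × 9.4375 × 20 × 7 × 13.182 = 7.3343 × 10^5
Final = 0.200 M / 7.3343 × 10^5 = 2.727 × 10^-7 M = 0.273 μM

0.273 μM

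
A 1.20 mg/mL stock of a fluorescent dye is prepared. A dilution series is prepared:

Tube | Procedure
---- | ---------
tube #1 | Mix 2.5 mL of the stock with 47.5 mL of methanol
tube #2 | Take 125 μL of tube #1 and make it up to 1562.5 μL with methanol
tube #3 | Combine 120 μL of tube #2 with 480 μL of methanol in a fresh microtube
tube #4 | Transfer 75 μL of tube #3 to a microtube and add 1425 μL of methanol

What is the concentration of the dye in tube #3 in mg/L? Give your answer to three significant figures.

Step 1: 2.5 mL + 47.5 mL = 50 mL total → factor 50/2.5 = 20
Step 2: 125 μL brought to 1562.5 μL → factor 1562.5/125 = 12.5
Step 3: 120 μL + 480 μL = 600 μL total → factor 600/120 = 5
Dilution factor through tube #3 = 20 × 12.5 × 5 = 1250
[tube #3] = 1.20 mg/mL / 1250 = 0.0009600 mg/mL = 0.960 mg/L

0.960 mg/L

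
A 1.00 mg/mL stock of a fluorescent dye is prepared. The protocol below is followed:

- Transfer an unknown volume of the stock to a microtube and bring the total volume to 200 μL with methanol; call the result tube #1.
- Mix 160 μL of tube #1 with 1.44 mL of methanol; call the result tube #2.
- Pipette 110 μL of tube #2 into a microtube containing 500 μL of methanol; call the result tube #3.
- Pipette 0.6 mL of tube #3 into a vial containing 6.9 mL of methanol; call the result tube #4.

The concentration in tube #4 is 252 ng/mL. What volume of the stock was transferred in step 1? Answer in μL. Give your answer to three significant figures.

Step 1: v brought to 200 μL → factor = 200 μL/v
Step 2: 160 μL + 1.44 mL = 1600 μL total → factor 1600/160 = 10
Step 3: 110 μL + 500 μL = 610 μL total → factor 610/110 = 5.5455
Step 4: 0.6 mL + 6.9 mL = 7.5 mL total → factor 7.5/0.6 = 12.5
Product of known-step factors = 693.18
Overall factor = 1.00 mg/mL / (252 ng/mL) = 3968.3
Step-1 factor = 3968.3 / 693.18 = 5.7247
v = 200 μL / 5.7247 = 34.9 μL

34.9 μL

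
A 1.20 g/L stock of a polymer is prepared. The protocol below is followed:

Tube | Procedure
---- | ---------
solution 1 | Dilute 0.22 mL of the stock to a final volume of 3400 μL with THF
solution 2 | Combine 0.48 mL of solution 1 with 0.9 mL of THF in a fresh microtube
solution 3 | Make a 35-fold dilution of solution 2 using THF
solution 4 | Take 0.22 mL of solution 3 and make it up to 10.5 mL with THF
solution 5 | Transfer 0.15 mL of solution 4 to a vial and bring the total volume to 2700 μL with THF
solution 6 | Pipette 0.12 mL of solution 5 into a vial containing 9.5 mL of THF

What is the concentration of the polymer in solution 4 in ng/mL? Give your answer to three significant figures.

16.2 ng/mL

Step 1: 0.22 mL brought to 3400 μL → factor 3.4/0.22 = 15.455
Step 2: 0.48 mL + 0.9 mL = 1.38 mL total → factor 1.38/0.48 = 2.875
Step 3: 35-fold → factor 35
Step 4: 0.22 mL brought to 10.5 mL → factor 10.5/0.22 = 47.727
Dilution factor through solution 4 = 15.455 × 2.875 × 35 × 47.727 = 74221
[solution 4] = 1.20 g/L / 74221 = 1.617 × 10^-5 g/L = 16.2 ng/mL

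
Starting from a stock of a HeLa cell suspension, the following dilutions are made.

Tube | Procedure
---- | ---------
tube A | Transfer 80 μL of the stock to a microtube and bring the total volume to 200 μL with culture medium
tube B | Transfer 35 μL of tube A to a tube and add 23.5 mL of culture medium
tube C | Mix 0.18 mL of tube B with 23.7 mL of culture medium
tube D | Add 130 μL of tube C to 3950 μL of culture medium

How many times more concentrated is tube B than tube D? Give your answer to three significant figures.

4.16 × 10^3

Step 1: 80 μL brought to 200 μL → factor 200/80 = 2.5
Step 2: 35 μL + 23.5 mL = 23535 μL total → factor 23535/35 = 672.43
Step 3: 0.18 mL + 23.7 mL = 23.88 mL total → factor 23.88/0.18 = 132.67
Step 4: 130 μL + 3950 μL = 4080 μL total → factor 4080/130 = 31.385
Dilution factor to tube B = 1681.1; to tube D = 6.9995 × 10^6
[tube B]/[tube D] = (factor to tube D)/(factor to tube B) = 6.9995 × 10^6/1681.1 = 4.16 × 10^3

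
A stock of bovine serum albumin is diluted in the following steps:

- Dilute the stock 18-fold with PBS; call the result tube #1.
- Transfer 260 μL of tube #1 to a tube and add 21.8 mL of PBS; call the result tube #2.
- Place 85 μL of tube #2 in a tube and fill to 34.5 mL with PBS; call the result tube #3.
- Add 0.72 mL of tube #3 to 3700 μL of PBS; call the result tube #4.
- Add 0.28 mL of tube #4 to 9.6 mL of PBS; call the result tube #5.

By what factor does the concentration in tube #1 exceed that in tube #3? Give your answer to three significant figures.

Step 1: 18-fold → factor 18
Step 2: 260 μL + 21.8 mL = 22060 μL total → factor 22060/260 = 84.846
Step 3: 85 μL brought to 34.5 mL → factor 34500/85 = 405.88
Dilution factor to tube #1 = 18; to tube #3 = 6.1988 × 10^5
[tube #1]/[tube #3] = (factor to tube #3)/(factor to tube #1) = 6.1988 × 10^5/18 = 3.44 × 10^4

3.44 × 10^4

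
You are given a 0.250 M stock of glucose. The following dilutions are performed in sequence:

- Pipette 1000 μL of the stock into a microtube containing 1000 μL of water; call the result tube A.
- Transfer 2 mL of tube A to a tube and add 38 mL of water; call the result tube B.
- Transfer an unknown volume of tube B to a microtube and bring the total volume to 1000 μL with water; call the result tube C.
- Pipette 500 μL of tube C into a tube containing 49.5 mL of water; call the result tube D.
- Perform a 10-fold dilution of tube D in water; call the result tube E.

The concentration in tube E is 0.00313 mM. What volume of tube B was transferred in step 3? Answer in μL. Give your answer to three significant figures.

Step 1: 1000 μL + 1000 μL = 2000 μL total → factor 2000/1000 = 2
Step 2: 2 mL + 38 mL = 40 mL total → factor 40/2 = 20
Step 3: v brought to 1000 μL → factor = 1000 μL/v
Step 4: 500 μL + 49.5 mL = 50000 μL total → factor 50000/500 = 100
Step 5: 10-fold → factor 10
Product of known-step factors = 40000
Overall factor = 0.250 M / (0.00313 mM) = 79872
Step-3 factor = 79872 / 40000 = 1.9968
v = 1000 μL / 1.9968 = 501 μL

501 μL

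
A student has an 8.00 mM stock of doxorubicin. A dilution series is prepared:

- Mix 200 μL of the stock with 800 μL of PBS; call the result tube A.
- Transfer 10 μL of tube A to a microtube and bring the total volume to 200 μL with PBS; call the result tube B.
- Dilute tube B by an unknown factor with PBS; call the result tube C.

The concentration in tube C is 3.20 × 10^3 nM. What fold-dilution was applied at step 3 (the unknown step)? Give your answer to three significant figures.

25.0-fold

Step 1: 200 μL + 800 μL = 1000 μL total → factor 1000/200 = 5
Step 2: 10 μL brought to 200 μL → factor 200/10 = 20
Step 3: unknown factor x
Product of known-step factors = 100
Overall factor = 8.00 mM / (3.20 × 10^3 nM) = 2500
x = 2500 / 100 = 25.0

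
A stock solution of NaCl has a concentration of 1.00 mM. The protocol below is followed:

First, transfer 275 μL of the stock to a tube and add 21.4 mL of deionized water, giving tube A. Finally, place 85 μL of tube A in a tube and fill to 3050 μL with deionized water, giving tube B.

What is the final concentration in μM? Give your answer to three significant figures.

Step 1: 275 μL + 21.4 mL = 21675 μL total → factor 21675/275 = 78.818
Step 2: 85 μL brought to 3050 μL → factor 3050/85 = 35.882
Overall dilution factor = 78.818 × 35.882 = 2828.2
Final = 1.00 mM / 2828.2 = 0.0003536 mM = 0.354 μM

0.354 μM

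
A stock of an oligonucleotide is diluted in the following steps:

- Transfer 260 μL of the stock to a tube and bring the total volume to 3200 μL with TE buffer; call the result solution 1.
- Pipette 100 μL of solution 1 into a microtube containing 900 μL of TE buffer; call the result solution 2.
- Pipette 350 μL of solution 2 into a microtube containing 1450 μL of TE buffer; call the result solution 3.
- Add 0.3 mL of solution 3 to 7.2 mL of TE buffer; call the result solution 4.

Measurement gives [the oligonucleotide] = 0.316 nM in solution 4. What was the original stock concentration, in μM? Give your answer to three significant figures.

5.00 μM

Step 1: 260 μL brought to 3200 μL → factor 3200/260 = 12.308
Step 2: 100 μL + 900 μL = 1000 μL total → factor 1000/100 = 10
Step 3: 350 μL + 1450 μL = 1800 μL total → factor 1800/350 = 5.1429
Step 4: 0.3 mL + 7.2 mL = 7.5 mL total → factor 7.5/0.3 = 25
Overall dilution factor = 12.308 × 10 × 5.1429 × 25 = 15824
Stock = 0.316 nM × 15824 = 5000 nM = 5.00 μM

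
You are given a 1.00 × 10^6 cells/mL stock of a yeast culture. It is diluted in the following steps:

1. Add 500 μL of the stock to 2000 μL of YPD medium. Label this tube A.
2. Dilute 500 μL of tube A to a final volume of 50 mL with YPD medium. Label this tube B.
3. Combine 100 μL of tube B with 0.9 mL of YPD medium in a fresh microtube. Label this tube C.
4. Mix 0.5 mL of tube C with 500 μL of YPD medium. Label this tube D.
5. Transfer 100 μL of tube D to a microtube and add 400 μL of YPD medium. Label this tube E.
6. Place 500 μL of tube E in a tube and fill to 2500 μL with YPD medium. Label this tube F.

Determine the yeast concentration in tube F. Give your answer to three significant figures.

4.00 cells/mL

Step 1: 500 μL + 2000 μL = 2500 μL total → factor 2500/500 = 5
Step 2: 500 μL brought to 50 mL → factor 50000/500 = 100
Step 3: 100 μL + 0.9 mL = 1000 μL total → factor 1000/100 = 10
Step 4: 0.5 mL + 500 μL = 1 mL total → factor 1/0.5 = 2
Step 5: 100 μL + 400 μL = 500 μL total → factor 500/100 = 5
Step 6: 500 μL brought to 2500 μL → factor 2500/500 = 5
Overall dilution factor = 5 × 100 × 10 × 2 × 5 × 5 = 2.5 × 10^5
Final = 1.00 × 10^6 cells/mL / 2.5 × 10^5 = 4.00 cells/mL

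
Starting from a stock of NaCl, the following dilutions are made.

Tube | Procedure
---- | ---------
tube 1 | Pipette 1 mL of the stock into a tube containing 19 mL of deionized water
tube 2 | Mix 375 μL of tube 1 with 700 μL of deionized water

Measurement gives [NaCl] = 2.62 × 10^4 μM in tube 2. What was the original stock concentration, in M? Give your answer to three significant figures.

Step 1: 1 mL + 19 mL = 20 mL total → factor 20/1 = 20
Step 2: 375 μL + 700 μL = 1075 μL total → factor 1075/375 = 2.8667
Overall dilution factor = 20 × 2.8667 = 57.333
Stock = 2.62 × 10^4 μM × 57.333 = 1.502 × 10^6 μM = 1.50 M

1.50 M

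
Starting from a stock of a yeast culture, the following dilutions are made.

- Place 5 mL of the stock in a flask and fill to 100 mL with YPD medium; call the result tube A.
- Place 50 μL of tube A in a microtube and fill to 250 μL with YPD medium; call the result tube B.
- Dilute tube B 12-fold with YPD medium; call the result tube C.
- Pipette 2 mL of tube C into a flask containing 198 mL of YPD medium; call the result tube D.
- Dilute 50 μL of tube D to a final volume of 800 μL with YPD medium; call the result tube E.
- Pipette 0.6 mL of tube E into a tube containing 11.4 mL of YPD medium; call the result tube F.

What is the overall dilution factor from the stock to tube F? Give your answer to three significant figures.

3.84 × 10^7

Step 1: 5 mL brought to 100 mL → factor 100/5 = 20
Step 2: 50 μL brought to 250 μL → factor 250/50 = 5
Step 3: 12-fold → factor 12
Step 4: 2 mL + 198 mL = 200 mL total → factor 200/2 = 100
Step 5: 50 μL brought to 800 μL → factor 800/50 = 16
Step 6: 0.6 mL + 11.4 mL = 12 mL total → factor 12/0.6 = 20
Overall dilution factor = 20 × 5 × 12 × 100 × 16 × 20 = 3.84 × 10^7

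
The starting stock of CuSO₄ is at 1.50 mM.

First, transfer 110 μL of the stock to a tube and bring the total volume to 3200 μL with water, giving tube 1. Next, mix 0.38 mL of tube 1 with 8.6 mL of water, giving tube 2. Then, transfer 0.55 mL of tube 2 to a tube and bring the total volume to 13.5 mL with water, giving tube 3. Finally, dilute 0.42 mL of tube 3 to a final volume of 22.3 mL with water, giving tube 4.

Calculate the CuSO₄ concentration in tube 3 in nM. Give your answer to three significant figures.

88.9 nM

Step 1: 110 μL brought to 3200 μL → factor 3200/110 = 29.091
Step 2: 0.38 mL + 8.6 mL = 8.98 mL total → factor 8.98/0.38 = 23.632
Step 3: 0.55 mL brought to 13.5 mL → factor 13.5/0.55 = 24.545
Dilution factor through tube 3 = 29.091 × 23.632 × 24.545 = 16874
[tube 3] = 1.50 mM / 16874 = 8.889 × 10^-5 mM = 88.9 nM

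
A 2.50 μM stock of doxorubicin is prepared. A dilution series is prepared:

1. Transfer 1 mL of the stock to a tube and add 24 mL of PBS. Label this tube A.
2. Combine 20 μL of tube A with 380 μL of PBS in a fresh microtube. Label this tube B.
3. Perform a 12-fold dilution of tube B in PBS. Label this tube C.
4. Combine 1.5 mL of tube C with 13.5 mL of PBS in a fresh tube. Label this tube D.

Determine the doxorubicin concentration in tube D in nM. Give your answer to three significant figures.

0.0417 nM

Step 1: 1 mL + 24 mL = 25 mL total → factor 25/1 = 25
Step 2: 20 μL + 380 μL = 400 μL total → factor 400/20 = 20
Step 3: 12-fold → factor 12
Step 4: 1.5 mL + 13.5 mL = 15 mL total → factor 15/1.5 = 10
Overall dilution factor = 25 × 20 × 12 × 10 = 60000
Final = 2.50 μM / 60000 = 4.167 × 10^-5 μM = 0.0417 nM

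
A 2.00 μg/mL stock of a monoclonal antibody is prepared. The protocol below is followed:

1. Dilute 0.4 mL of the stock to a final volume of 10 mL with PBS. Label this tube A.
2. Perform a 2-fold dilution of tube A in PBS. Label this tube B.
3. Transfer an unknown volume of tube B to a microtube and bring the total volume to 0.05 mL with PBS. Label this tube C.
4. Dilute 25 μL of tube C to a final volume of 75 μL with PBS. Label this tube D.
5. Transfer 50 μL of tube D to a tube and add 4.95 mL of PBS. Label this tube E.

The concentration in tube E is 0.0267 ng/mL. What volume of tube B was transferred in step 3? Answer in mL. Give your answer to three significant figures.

0.0100 mL

Step 1: 0.4 mL brought to 10 mL → factor 10/0.4 = 25
Step 2: 2-fold → factor 2
Step 3: v brought to 0.05 mL → factor = 0.05 mL/v
Step 4: 25 μL brought to 75 μL → factor 75/25 = 3
Step 5: 50 μL + 4.95 mL = 5000 μL total → factor 5000/50 = 100
Product of known-step factors = 15000
Overall factor = 2.00 μg/mL / (0.0267 ng/mL) = 74906
Step-3 factor = 74906 / 15000 = 4.9938
v = 0.05 mL / 4.9938 = 0.0100 mL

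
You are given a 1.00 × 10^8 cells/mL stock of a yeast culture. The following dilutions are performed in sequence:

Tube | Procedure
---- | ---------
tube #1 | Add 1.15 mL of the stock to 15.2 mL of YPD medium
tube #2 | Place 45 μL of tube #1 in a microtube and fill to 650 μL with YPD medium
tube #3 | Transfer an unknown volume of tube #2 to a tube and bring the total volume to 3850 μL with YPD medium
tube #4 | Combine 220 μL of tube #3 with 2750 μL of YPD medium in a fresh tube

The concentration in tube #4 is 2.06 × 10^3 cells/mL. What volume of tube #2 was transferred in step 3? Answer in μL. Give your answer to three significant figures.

220 μL

Step 1: 1.15 mL + 15.2 mL = 16.35 mL total → factor 16.35/1.15 = 14.217
Step 2: 45 μL brought to 650 μL → factor 650/45 = 14.444
Step 3: v brought to 3850 μL → factor = 3850 μL/v
Step 4: 220 μL + 2750 μL = 2970 μL total → factor 2970/220 = 13.5
Product of known-step factors = 2772.4
Overall factor = 1.00 × 10^8 cells/mL / (2.06 × 10^3 cells/mL) = 48544
Step-3 factor = 48544 / 2772.4 = 17.51
v = 3850 μL / 17.51 = 220 μL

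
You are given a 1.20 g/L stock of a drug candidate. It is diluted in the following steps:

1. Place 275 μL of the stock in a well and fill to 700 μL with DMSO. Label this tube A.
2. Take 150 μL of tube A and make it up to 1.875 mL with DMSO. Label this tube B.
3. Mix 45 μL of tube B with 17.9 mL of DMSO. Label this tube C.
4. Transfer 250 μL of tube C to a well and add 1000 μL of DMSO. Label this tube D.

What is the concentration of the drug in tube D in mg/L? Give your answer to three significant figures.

Step 1: 275 μL brought to 700 μL → factor 700/275 = 2.5455
Step 2: 150 μL brought to 1.875 mL → factor 1875/150 = 12.5
Step 3: 45 μL + 17.9 mL = 17945 μL total → factor 17945/45 = 398.78
Step 4: 250 μL + 1000 μL = 1250 μL total → factor 1250/250 = 5
Overall dilution factor = 2.5455 × 12.5 × 398.78 × 5 = 63442
Final = 1.20 g/L / 63442 = 1.891 × 10^-5 g/L = 0.0189 mg/L

0.0189 mg/L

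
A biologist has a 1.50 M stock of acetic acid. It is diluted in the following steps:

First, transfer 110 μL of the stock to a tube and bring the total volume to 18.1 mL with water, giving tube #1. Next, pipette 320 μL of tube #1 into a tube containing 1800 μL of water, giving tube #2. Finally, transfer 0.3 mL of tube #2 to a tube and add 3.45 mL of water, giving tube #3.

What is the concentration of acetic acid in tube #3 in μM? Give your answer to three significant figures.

110 μM

Step 1: 110 μL brought to 18.1 mL → factor 18100/110 = 164.55
Step 2: 320 μL + 1800 μL = 2120 μL total → factor 2120/320 = 6.625
Step 3: 0.3 mL + 3.45 mL = 3.75 mL total → factor 3.75/0.3 = 12.5
Overall dilution factor = 164.55 × 6.625 × 12.5 = 13626
Final = 1.50 M / 13626 = 0.0001101 M = 110 μM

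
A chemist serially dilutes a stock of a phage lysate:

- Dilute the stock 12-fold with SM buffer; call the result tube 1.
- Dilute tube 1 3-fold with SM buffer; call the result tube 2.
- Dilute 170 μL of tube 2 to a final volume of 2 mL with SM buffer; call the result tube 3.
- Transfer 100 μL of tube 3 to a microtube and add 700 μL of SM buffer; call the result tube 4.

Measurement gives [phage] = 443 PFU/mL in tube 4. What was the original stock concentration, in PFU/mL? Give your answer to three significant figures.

Step 1: 12-fold → factor 12
Step 2: 3-fold → factor 3
Step 3: 170 μL brought to 2 mL → factor 2000/170 = 11.765
Step 4: 100 μL + 700 μL = 800 μL total → factor 800/100 = 8
Overall dilution factor = 12 × 3 × 11.765 × 8 = 3388.2
Stock = 443 PFU/mL × 3388.2 = 1.50 × 10^6 PFU/mL

1.50 × 10^6 PFU/mL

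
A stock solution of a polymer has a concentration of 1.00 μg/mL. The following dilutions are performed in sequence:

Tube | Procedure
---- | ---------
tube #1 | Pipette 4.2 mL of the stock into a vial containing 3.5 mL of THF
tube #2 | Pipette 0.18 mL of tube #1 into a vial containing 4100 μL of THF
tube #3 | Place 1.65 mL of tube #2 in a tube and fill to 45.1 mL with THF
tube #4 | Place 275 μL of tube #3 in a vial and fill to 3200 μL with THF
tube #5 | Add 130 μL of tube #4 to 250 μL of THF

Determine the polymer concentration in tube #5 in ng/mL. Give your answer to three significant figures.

0.0247 ng/mL

Step 1: 4.2 mL + 3.5 mL = 7.7 mL total → factor 7.7/4.2 = 1.8333
Step 2: 0.18 mL + 4100 μL = 4.28 mL total → factor 4.28/0.18 = 23.778
Step 3: 1.65 mL brought to 45.1 mL → factor 45.1/1.65 = 27.333
Step 4: 275 μL brought to 3200 μL → factor 3200/275 = 11.636
Step 5: 130 μL + 250 μL = 380 μL total → factor 380/130 = 2.9231
Overall dilution factor = 1.8333 × 23.778 × 27.333 × 11.636 × 2.9231 = 40529
Final = 1.00 μg/mL / 40529 = 2.467 × 10^-5 μg/mL = 0.0247 ng/mL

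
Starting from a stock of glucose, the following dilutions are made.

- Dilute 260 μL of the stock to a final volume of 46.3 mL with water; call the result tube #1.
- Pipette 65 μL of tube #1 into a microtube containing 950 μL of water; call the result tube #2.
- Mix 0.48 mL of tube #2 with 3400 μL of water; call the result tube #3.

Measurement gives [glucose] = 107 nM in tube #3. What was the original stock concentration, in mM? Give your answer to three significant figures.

Step 1: 260 μL brought to 46.3 mL → factor 46300/260 = 178.08
Step 2: 65 μL + 950 μL = 1015 μL total → factor 1015/65 = 15.615
Step 3: 0.48 mL + 3400 μL = 3.88 mL total → factor 3.88/0.48 = 8.0833
Overall dilution factor = 178.08 × 15.615 × 8.0833 = 22478
Stock = 107 nM × 22478 = 2.405 × 10^6 nM = 2.41 mM

2.41 mM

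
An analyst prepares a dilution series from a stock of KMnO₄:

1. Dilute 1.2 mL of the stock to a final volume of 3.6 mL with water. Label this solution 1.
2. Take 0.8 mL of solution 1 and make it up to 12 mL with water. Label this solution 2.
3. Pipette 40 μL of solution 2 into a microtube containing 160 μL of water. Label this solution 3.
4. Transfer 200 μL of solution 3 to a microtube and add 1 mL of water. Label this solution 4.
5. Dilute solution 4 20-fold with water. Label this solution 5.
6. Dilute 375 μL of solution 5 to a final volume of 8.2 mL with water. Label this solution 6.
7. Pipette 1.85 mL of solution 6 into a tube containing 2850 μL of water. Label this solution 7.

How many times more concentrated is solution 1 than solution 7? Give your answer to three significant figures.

Step 1: 1.2 mL brought to 3.6 mL → factor 3.6/1.2 = 3
Step 2: 0.8 mL brought to 12 mL → factor 12/0.8 = 15
Step 3: 40 μL + 160 μL = 200 μL total → factor 200/40 = 5
Step 4: 200 μL + 1 mL = 1200 μL total → factor 1200/200 = 6
Step 5: 20-fold → factor 20
Step 6: 375 μL brought to 8.2 mL → factor 8200/375 = 21.867
Step 7: 1.85 mL + 2850 μL = 4.7 mL total → factor 4.7/1.85 = 2.5405
Dilution factor to solution 1 = 3; to solution 7 = 1.4999 × 10^6
[solution 1]/[solution 7] = (factor to solution 7)/(factor to solution 1) = 1.4999 × 10^6/3 = 5.00 × 10^5

5.00 × 10^5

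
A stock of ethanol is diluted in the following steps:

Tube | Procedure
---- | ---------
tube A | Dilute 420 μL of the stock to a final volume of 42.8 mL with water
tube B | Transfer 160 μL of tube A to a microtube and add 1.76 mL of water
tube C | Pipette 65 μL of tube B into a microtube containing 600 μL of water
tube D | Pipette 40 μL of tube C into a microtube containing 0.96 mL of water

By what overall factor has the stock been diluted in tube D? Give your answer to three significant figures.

3.13 × 10^5

Step 1: 420 μL brought to 42.8 mL → factor 42800/420 = 101.9
Step 2: 160 μL + 1.76 mL = 1920 μL total → factor 1920/160 = 12
Step 3: 65 μL + 600 μL = 665 μL total → factor 665/65 = 10.231
Step 4: 40 μL + 0.96 mL = 1000 μL total → factor 1000/40 = 25
Overall dilution factor = 101.9 × 12 × 10.231 × 25 = 3.1277 × 10^5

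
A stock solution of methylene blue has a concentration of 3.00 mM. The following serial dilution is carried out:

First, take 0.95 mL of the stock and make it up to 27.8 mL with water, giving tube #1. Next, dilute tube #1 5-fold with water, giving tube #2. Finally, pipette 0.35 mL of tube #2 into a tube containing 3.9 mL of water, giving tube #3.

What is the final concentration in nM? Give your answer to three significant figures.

Step 1: 0.95 mL brought to 27.8 mL → factor 27.8/0.95 = 29.263
Step 2: 5-fold → factor 5
Step 3: 0.35 mL + 3.9 mL = 4.25 mL total → factor 4.25/0.35 = 12.143
Overall dilution factor = 29.263 × 5 × 12.143 = 1776.7
Final = 3.00 mM / 1776.7 = 0.001689 mM = 1.69 × 10^3 nM

1.69 × 10^3 nM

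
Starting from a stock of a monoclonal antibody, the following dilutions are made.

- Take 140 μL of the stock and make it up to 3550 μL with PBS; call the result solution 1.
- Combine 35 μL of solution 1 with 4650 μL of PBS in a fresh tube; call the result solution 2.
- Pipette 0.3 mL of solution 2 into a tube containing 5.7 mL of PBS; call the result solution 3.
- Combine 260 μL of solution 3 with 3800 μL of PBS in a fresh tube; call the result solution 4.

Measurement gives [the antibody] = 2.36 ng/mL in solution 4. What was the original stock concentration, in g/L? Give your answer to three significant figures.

Step 1: 140 μL brought to 3550 μL → factor 3550/140 = 25.357
Step 2: 35 μL + 4650 μL = 4685 μL total → factor 4685/35 = 133.86
Step 3: 0.3 mL + 5.7 mL = 6 mL total → factor 6/0.3 = 20
Step 4: 260 μL + 3800 μL = 4060 μL total → factor 4060/260 = 15.615
Overall dilution factor = 25.357 × 133.86 × 20 × 15.615 = 1.06 × 10^6
Stock = 2.36 ng/mL × 1.06 × 10^6 = 2.502 × 10^6 ng/mL = 2.50 g/L

2.50 g/L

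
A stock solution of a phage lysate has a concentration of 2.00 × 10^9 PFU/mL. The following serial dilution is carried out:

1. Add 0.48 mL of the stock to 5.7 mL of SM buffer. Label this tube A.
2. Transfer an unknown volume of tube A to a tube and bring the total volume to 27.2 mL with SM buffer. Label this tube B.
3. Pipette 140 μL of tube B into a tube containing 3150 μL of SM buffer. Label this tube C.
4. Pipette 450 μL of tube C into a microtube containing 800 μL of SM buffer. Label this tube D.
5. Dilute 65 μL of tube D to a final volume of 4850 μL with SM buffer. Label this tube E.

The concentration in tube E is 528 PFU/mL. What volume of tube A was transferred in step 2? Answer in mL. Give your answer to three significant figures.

Step 1: 0.48 mL + 5.7 mL = 6.18 mL total → factor 6.18/0.48 = 12.875
Step 2: v brought to 27.2 mL → factor = 27.2 mL/v
Step 3: 140 μL + 3150 μL = 3290 μL total → factor 3290/140 = 23.5
Step 4: 450 μL + 800 μL = 1250 μL total → factor 1250/450 = 2.7778
Step 5: 65 μL brought to 4850 μL → factor 4850/65 = 74.615
Product of known-step factors = 62711
Overall factor = 2.00 × 10^9 PFU/mL / (528 PFU/mL) = 3.7879 × 10^6
Step-2 factor = 3.7879 × 10^6 / 62711 = 60.403
v = 27.2 mL / 60.403 = 0.450 mL

0.450 mL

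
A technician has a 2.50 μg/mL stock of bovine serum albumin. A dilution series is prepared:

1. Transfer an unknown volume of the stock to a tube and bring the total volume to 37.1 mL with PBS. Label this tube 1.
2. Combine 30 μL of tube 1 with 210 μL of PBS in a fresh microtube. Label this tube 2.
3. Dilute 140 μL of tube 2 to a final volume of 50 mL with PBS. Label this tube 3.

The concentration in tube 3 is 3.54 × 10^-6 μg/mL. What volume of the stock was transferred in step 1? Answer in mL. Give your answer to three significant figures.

Step 1: v brought to 37.1 mL → factor = 37.1 mL/v
Step 2: 30 μL + 210 μL = 240 μL total → factor 240/30 = 8
Step 3: 140 μL brought to 50 mL → factor 50000/140 = 357.14
Product of known-step factors = 2857.1
Overall factor = 2.50 μg/mL / (3.54 × 10^-6 μg/mL) = 7.0621 × 10^5
Step-1 factor = 7.0621 × 10^5 / 2857.1 = 247.18
v = 37.1 mL / 247.18 = 0.150 mL

0.150 mL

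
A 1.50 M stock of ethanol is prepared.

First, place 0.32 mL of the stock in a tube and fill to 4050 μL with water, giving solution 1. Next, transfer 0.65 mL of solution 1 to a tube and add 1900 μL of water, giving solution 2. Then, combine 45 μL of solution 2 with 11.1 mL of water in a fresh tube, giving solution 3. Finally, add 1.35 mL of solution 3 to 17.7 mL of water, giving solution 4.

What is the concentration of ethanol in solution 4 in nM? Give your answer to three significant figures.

8.64 × 10^3 nM

Step 1: 0.32 mL brought to 4050 μL → factor 4.05/0.32 = 12.656
Step 2: 0.65 mL + 1900 μL = 2.55 mL total → factor 2.55/0.65 = 3.9231
Step 3: 45 μL + 11.1 mL = 11145 μL total → factor 11145/45 = 247.67
Step 4: 1.35 mL + 17.7 mL = 19.05 mL total → factor 19.05/1.35 = 14.111
Overall dilution factor = 12.656 × 3.9231 × 247.67 × 14.111 = 1.7352 × 10^5
Final = 1.50 M / 1.7352 × 10^5 = 8.644 × 10^-6 M = 8.64 × 10^3 nM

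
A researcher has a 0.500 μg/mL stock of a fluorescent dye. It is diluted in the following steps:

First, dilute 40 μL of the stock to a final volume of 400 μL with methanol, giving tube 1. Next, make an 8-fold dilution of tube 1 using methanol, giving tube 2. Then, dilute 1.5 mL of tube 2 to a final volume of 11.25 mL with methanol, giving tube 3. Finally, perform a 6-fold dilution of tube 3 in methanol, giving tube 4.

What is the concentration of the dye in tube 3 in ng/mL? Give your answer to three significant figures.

Step 1: 40 μL brought to 400 μL → factor 400/40 = 10
Step 2: 8-fold → factor 8
Step 3: 1.5 mL brought to 11.25 mL → factor 11.25/1.5 = 7.5
Dilution factor through tube 3 = 10 × 8 × 7.5 = 600
[tube 3] = 0.500 μg/mL / 600 = 0.0008333 μg/mL = 0.833 ng/mL

0.833 ng/mL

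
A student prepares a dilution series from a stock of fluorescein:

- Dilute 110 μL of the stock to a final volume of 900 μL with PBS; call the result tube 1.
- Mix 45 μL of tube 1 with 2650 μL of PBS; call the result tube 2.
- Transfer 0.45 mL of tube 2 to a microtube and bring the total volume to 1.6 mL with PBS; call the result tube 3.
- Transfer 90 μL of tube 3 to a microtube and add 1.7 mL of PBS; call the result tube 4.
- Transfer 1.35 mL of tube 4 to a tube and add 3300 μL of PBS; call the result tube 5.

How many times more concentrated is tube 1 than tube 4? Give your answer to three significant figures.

4.24 × 10^3

Step 1: 110 μL brought to 900 μL → factor 900/110 = 8.1818
Step 2: 45 μL + 2650 μL = 2695 μL total → factor 2695/45 = 59.889
Step 3: 0.45 mL brought to 1.6 mL → factor 1.6/0.45 = 3.5556
Step 4: 90 μL + 1.7 mL = 1790 μL total → factor 1790/90 = 19.889
Dilution factor to tube 1 = 8.1818; to tube 4 = 34651
[tube 1]/[tube 4] = (factor to tube 4)/(factor to tube 1) = 34651/8.1818 = 4.24 × 10^3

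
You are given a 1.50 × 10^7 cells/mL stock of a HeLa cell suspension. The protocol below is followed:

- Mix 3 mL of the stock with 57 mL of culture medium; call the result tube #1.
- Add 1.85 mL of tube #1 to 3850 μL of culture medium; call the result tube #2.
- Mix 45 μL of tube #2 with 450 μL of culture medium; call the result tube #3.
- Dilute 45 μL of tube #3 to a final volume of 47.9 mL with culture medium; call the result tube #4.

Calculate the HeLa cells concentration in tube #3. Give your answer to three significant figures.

Step 1: 3 mL + 57 mL = 60 mL total → factor 60/3 = 20
Step 2: 1.85 mL + 3850 μL = 5.7 mL total → factor 5.7/1.85 = 3.0811
Step 3: 45 μL + 450 μL = 495 μL total → factor 495/45 = 11
Dilution factor through tube #3 = 20 × 3.0811 × 11 = 677.84
[tube #3] = 1.50 × 10^7 cells/mL / 677.84 = 2.21 × 10^4 cells/mL

2.21 × 10^4 cells/mL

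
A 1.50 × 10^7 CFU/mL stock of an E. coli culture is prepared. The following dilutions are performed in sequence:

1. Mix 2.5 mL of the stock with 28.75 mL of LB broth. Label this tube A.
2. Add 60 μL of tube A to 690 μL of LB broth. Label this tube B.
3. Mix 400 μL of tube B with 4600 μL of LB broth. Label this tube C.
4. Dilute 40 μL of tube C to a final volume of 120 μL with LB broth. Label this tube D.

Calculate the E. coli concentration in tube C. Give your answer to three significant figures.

7.68 × 10^3 CFU/mL

Step 1: 2.5 mL + 28.75 mL = 31.25 mL total → factor 31.25/2.5 = 12.5
Step 2: 60 μL + 690 μL = 750 μL total → factor 750/60 = 12.5
Step 3: 400 μL + 4600 μL = 5000 μL total → factor 5000/400 = 12.5
Dilution factor through tube C = 12.5 × 12.5 × 12.5 = 1953.1
[tube C] = 1.50 × 10^7 CFU/mL / 1953.1 = 7.68 × 10^3 CFU/mL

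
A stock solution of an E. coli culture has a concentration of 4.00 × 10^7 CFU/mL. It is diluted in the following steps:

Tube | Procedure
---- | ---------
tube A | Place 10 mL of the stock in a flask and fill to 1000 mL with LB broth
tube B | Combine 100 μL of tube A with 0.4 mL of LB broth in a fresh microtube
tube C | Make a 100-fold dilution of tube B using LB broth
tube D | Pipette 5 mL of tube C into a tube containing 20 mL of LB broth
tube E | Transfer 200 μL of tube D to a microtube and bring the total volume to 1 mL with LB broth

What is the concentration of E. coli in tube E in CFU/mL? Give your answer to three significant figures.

Step 1: 10 mL brought to 1000 mL → factor 1000/10 = 100
Step 2: 100 μL + 0.4 mL = 500 μL total → factor 500/100 = 5
Step 3: 100-fold → factor 100
Step 4: 5 mL + 20 mL = 25 mL total → factor 25/5 = 5
Step 5: 200 μL brought to 1 mL → factor 1000/200 = 5
Overall dilution factor = 100 × 5 × 100 × 5 × 5 = 1.25 × 10^6
Final = 4.00 × 10^7 CFU/mL / 1.25 × 10^6 = 32.0 CFU/mL

32.0 CFU/mL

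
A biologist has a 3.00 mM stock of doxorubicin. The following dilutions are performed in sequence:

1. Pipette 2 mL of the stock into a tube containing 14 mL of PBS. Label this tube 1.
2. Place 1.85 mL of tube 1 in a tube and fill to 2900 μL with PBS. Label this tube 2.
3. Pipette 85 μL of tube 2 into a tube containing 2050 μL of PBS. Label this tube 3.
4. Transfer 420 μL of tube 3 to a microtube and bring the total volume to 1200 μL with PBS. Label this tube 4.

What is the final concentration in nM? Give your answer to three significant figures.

3.33 × 10^3 nM

Step 1: 2 mL + 14 mL = 16 mL total → factor 16/2 = 8
Step 2: 1.85 mL brought to 2900 μL → factor 2.9/1.85 = 1.5676
Step 3: 85 μL + 2050 μL = 2135 μL total → factor 2135/85 = 25.118
Step 4: 420 μL brought to 1200 μL → factor 1200/420 = 2.8571
Overall dilution factor = 8 × 1.5676 × 25.118 × 2.8571 = 899.97
Final = 3.00 mM / 899.97 = 0.003333 mM = 3.33 × 10^3 nM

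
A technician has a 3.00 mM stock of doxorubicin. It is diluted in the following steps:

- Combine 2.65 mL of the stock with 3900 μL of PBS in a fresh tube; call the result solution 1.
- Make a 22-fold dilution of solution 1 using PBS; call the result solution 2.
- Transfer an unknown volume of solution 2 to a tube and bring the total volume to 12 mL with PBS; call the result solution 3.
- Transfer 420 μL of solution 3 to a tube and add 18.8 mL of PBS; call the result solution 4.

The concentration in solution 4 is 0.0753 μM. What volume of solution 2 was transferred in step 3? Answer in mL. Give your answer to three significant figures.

Step 1: 2.65 mL + 3900 μL = 6.55 mL total → factor 6.55/2.65 = 2.4717
Step 2: 22-fold → factor 22
Step 3: v brought to 12 mL → factor = 12 mL/v
Step 4: 420 μL + 18.8 mL = 19220 μL total → factor 19220/420 = 45.762
Product of known-step factors = 2488.4
Overall factor = 3.00 mM / (0.0753 μM) = 39841
Step-3 factor = 39841 / 2488.4 = 16.01
v = 12 mL / 16.01 = 0.750 mL

0.750 mL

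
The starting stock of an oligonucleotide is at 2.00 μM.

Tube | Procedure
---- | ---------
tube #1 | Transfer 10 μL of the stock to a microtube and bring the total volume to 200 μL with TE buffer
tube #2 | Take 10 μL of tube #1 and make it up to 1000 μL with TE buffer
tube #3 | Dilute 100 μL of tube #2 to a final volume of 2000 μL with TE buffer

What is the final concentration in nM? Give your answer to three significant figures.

0.0500 nM

Step 1: 10 μL brought to 200 μL → factor 200/10 = 20
Step 2: 10 μL brought to 1000 μL → factor 1000/10 = 100
Step 3: 100 μL brought to 2000 μL → factor 2000/100 = 20
Overall dilution factor = 20 × 100 × 20 = 40000
Final = 2.00 μM / 40000 = 5.000 × 10^-5 μM = 0.0500 nM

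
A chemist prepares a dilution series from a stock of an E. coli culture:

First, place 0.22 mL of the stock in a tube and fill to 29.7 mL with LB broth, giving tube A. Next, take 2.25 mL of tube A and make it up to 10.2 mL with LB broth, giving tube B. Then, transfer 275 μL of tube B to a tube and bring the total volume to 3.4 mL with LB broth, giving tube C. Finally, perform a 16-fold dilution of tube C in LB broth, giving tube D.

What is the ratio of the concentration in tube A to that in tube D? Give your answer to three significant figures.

897

Step 1: 0.22 mL brought to 29.7 mL → factor 29.7/0.22 = 135
Step 2: 2.25 mL brought to 10.2 mL → factor 10.2/2.25 = 4.5333
Step 3: 275 μL brought to 3.4 mL → factor 3400/275 = 12.364
Step 4: 16-fold → factor 16
Dilution factor to tube A = 135; to tube D = 1.2106 × 10^5
[tube A]/[tube D] = (factor to tube D)/(factor to tube A) = 1.2106 × 10^5/135 = 897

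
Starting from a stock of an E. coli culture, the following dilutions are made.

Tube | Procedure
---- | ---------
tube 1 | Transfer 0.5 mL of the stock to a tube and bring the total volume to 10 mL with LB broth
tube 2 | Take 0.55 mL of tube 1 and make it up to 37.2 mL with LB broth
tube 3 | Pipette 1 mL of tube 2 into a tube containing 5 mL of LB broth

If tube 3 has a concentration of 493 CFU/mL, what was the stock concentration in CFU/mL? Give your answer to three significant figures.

Step 1: 0.5 mL brought to 10 mL → factor 10/0.5 = 20
Step 2: 0.55 mL brought to 37.2 mL → factor 37.2/0.55 = 67.636
Step 3: 1 mL + 5 mL = 6 mL total → factor 6/1 = 6
Overall dilution factor = 20 × 67.636 × 6 = 8116.4
Stock = 493 CFU/mL × 8116.4 = 4.00 × 10^6 CFU/mL

4.00 × 10^6 CFU/mL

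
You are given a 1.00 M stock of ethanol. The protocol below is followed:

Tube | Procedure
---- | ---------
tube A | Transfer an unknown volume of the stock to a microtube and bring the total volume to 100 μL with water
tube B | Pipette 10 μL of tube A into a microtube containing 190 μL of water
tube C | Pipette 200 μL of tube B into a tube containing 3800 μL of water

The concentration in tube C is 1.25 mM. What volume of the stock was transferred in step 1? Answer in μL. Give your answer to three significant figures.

50.0 μL

Step 1: v brought to 100 μL → factor = 100 μL/v
Step 2: 10 μL + 190 μL = 200 μL total → factor 200/10 = 20
Step 3: 200 μL + 3800 μL = 4000 μL total → factor 4000/200 = 20
Product of known-step factors = 400
Overall factor = 1.00 M / (1.25 mM) = 800
Step-1 factor = 800 / 400 = 2
v = 100 μL / 2 = 50.0 μL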